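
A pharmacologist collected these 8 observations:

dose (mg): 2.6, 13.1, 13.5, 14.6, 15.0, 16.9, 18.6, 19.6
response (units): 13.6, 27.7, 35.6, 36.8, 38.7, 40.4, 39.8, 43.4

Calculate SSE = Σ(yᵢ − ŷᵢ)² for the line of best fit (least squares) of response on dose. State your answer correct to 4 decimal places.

47.2856

n = 8, Σx = 113.9, Σy = 276, Σxy = 4270.29, Σx² = 1814.51, Σy² = 10171.3
Sxx = Σx² − (Σx)²/n = 1814.51 − 1621.65125 = 192.85875
Sxy = Σxy − (Σx)(Σy)/n = 4270.29 − 3929.55 = 340.74
Syy = Σy² − (Σy)²/n = 10171.3 − 9522 = 649.3
b = Sxy/Sxx = 340.74/192.85875 = 1.766785
SSE = Syy − b·Sxy = 649.3 − 1.766785·340.74 = 47.285585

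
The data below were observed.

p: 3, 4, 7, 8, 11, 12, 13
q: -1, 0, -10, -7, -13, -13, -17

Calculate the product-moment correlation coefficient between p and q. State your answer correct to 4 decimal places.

-0.9584

n = 7, Σx = 58, Σy = -61, Σxy = -649, Σx² = 572, Σy² = 777
Sxx = Σx² − (Σx)²/n = 572 − 480.571429 = 91.428571
Sxy = Σxy − (Σx)(Σy)/n = -649 − (-505.428571) = -143.571429
Syy = Σy² − (Σy)²/n = 777 − 531.571429 = 245.428571
r = Sxy/√(Sxx·Syy) = -143.571429/√(22439.183673) = -143.571429/149.797142 = -0.958439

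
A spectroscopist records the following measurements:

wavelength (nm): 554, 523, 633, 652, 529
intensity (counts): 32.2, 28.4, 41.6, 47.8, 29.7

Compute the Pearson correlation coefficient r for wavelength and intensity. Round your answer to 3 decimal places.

n = 5, Σx = 2891, Σy = 179.7, Σxy = 105901.7, Σx² = 1686079, Σy² = 6740.89
Sxx = Σx² − (Σx)²/n = 1686079 − 1671576.2 = 14502.8
Sxy = Σxy − (Σx)(Σy)/n = 105901.7 − 103902.54 = 1999.16
Syy = Σy² − (Σy)²/n = 6740.89 − 6458.418 = 282.472
r = Sxy/√(Sxx·Syy) = 1999.16/√(4096634.9216) = 1999.16/2024.014556 = 0.987720

0.988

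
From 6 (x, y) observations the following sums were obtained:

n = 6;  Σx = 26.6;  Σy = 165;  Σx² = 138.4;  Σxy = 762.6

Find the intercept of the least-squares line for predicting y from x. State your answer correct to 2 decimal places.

20.77

Sxx = Σx² − (Σx)²/n = 138.4 − 117.926667 = 20.473333
Sxy = Σxy − (Σx)(Σy)/n = 762.6 − 731.5 = 31.1
b = Sxy/Sxx = 31.1/20.473333 = 1.519049
a = ȳ − b·x̄ = 27.5 − 1.519049·4.433333 = 20.765549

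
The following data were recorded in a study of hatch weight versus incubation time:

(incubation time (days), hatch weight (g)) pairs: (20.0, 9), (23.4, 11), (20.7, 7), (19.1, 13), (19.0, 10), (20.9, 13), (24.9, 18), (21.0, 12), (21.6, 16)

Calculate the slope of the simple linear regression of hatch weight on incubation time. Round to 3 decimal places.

n = 9, Σx = 190.6, Σy = 109, Σxy = 2338.1, Σx² = 4066.24
Sxx = Σx² − (Σx)²/n = 4066.24 − 4036.484444 = 29.755556
Sxy = Σxy − (Σx)(Σy)/n = 2338.1 − 2308.377778 = 29.722222
b = Sxy/Sxx = 29.722222/29.755556 = 0.998880

0.999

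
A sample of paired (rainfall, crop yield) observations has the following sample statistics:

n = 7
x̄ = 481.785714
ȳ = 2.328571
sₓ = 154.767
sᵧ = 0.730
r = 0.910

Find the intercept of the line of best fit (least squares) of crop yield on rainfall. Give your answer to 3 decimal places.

b = r · sᵧ/sₓ = 0.91 · 0.73/154.767 = 0.004292
a = ȳ − b·x̄ = 2.328571 − 0.004292·481.785714 = 0.260622

0.261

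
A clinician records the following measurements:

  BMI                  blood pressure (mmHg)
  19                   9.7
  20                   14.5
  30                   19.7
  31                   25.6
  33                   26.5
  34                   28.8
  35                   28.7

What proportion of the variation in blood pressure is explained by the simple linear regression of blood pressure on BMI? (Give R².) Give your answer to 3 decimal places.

0.933

n = 7, Σx = 202, Σy = 153.5, Σxy = 4717.1, Σx² = 6092, Σy² = 3703.17
Sxx = Σx² − (Σx)²/n = 6092 − 5829.142857 = 262.857143
Sxy = Σxy − (Σx)(Σy)/n = 4717.1 − 4429.571429 = 287.528571
Syy = Σy² − (Σy)²/n = 3703.17 − 3366.035714 = 337.134286
R² = Sxy²/(Sxx·Syy) = (287.528571)²/(262.857143·337.134286) = 0.932909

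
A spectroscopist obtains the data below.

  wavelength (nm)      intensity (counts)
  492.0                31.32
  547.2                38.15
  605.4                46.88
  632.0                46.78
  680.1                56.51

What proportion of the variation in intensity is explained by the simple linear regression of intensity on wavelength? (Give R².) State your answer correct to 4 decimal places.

0.9773

n = 5, Σx = 2956.7, Σy = 219.64, Σxy = 132663.683, Σx² = 1769961.01, Σy² = 10015.8478
Sxx = Σx² − (Σx)²/n = 1769961.01 − 1748414.978 = 21546.032
Sxy = Σxy − (Σx)(Σy)/n = 132663.683 − 129881.9176 = 2781.7654
Syy = Σy² − (Σy)²/n = 10015.8478 − 9648.34592 = 367.50188
R² = Sxy²/(Sxx·Syy) = (2781.7654)²/(21546.032·367.50188) = 0.977269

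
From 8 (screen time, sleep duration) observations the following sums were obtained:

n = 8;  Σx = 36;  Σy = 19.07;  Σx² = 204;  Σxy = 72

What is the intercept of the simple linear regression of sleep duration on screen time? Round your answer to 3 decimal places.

Sxx = Σx² − (Σx)²/n = 204 − 162 = 42
Sxy = Σxy − (Σx)(Σy)/n = 72 − 85.815 = -13.815
b = Sxy/Sxx = -13.815/42 = -0.328929
a = ȳ − b·x̄ = 2.38375 − (-0.328929)·4.5 = 3.863929

3.864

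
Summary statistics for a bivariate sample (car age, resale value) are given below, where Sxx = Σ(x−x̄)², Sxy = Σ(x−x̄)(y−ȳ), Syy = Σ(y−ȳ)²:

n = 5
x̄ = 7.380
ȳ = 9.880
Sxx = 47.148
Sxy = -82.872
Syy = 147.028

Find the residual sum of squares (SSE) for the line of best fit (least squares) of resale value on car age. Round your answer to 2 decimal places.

b = Sxy/Sxx = -82.872/47.148 = -1.757699
SSE = Syy − b·Sxy = 147.028 − (-1.757699)·(-82.872) = 1.363955

1.36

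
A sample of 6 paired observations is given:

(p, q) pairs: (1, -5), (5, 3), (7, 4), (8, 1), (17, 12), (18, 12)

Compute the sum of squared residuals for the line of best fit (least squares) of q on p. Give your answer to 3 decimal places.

17.808

n = 6, Σx = 56, Σy = 27, Σxy = 466, Σx² = 752, Σy² = 339
Sxx = Σx² − (Σx)²/n = 752 − 522.666667 = 229.333333
Sxy = Σxy − (Σx)(Σy)/n = 466 − 252 = 214
Syy = Σy² − (Σy)²/n = 339 − 121.5 = 217.5
b = Sxy/Sxx = 214/229.333333 = 0.933140
SSE = Syy − b·Sxy = 217.5 − 0.933140·214 = 17.808140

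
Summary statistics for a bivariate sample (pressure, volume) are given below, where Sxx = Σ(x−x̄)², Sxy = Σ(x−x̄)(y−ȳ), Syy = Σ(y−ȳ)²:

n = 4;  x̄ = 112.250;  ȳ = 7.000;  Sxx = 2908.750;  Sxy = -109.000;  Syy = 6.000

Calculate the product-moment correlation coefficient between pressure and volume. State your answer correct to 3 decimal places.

r = Sxy/√(Sxx·Syy) = -109/√(17452.5) = -109/132.107910 = -0.825083

-0.825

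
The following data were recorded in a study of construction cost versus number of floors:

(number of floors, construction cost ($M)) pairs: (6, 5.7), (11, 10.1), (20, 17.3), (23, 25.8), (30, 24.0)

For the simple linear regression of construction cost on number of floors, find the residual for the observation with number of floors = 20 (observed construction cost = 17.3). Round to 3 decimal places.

n = 5, Σx = 90, Σy = 82.9, Σxy = 1804.7, Σx² = 1986
Sxx = Σx² − (Σx)²/n = 1986 − 1620 = 366
Sxy = Σxy − (Σx)(Σy)/n = 1804.7 − 1492.2 = 312.5
b = Sxy/Sxx = 312.5/366 = 0.853825
a = ȳ − b·x̄ = 16.58 − 0.853825·18 = 1.211148
ŷ(20) = 1.211148 + 0.853825·20 = 18.287650
residual = y − ŷ = 17.3 − 18.287650 = -0.987650

-0.988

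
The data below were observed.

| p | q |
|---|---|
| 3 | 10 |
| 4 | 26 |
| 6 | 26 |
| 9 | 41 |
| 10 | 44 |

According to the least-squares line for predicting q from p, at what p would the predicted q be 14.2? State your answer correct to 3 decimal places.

2.826

n = 5, Σx = 32, Σy = 147, Σxy = 1099, Σx² = 242
Sxx = Σx² − (Σx)²/n = 242 − 204.8 = 37.2
Sxy = Σxy − (Σx)(Σy)/n = 1099 − 940.8 = 158.2
b = Sxy/Sxx = 158.2/37.2 = 4.252688
a = ȳ − b·x̄ = 29.4 − 4.252688·6.4 = 2.182796
Set a + b·x = 14.2: x = (14.2 − 2.182796) / 4.252688 = 2.825790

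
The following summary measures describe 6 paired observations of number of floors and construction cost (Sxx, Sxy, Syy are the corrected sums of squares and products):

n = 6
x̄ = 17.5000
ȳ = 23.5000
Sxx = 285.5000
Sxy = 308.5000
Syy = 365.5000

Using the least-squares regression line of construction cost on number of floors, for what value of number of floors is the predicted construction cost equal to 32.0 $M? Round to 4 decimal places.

25.3663

b = Sxy/Sxx = 308.5/285.5 = 1.080560
a = ȳ − b·x̄ = 23.5 − 1.080560·17.5 = 4.590193
Set a + b·x = 32.0: x = (32.0 − 4.590193) / 1.080560 = 25.366288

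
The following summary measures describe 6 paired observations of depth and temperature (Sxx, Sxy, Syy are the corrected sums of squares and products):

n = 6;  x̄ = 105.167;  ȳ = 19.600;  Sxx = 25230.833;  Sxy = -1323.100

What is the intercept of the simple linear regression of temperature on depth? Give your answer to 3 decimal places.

25.115

b = Sxy/Sxx = -1323.1/25230.833 = -0.052440
a = ȳ − b·x̄ = 19.6 − (-0.052440)·105.167 = 25.114937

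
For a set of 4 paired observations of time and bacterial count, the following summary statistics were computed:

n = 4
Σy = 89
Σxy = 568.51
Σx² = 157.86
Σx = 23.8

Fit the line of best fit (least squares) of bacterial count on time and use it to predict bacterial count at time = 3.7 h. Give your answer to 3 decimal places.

Sxx = Σx² − (Σx)²/n = 157.86 − 141.61 = 16.25
Sxy = Σxy − (Σx)(Σy)/n = 568.51 − 529.55 = 38.96
b = Sxy/Sxx = 38.96/16.25 = 2.397538
a = ȳ − b·x̄ = 22.25 − 2.397538·5.95 = 7.984646
ŷ(3.7) = a + b·3.7 = 7.984646 + 2.397538·3.7 = 16.855538

16.856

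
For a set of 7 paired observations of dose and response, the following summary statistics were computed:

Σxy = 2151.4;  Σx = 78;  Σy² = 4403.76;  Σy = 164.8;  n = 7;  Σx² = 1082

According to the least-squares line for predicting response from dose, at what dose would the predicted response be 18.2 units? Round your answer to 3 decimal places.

Sxx = Σx² − (Σx)²/n = 1082 − 869.142857 = 212.857143
Sxy = Σxy − (Σx)(Σy)/n = 2151.4 − 1836.342857 = 315.057143
b = Sxy/Sxx = 315.057143/212.857143 = 1.480134
a = ȳ − b·x̄ = 23.542857 − 1.480134·11.142857 = 7.049933
Set a + b·x = 18.2: x = (18.2 − 7.049933) / 1.480134 = 7.533146

7.533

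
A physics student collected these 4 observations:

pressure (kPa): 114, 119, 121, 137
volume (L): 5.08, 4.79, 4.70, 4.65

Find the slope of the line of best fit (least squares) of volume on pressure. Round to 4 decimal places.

-0.0147

n = 4, Σx = 491, Σy = 19.22, Σxy = 2354.88, Σx² = 60567
Sxx = Σx² − (Σx)²/n = 60567 − 60270.25 = 296.75
Sxy = Σxy − (Σx)(Σy)/n = 2354.88 − 2359.255 = -4.375
b = Sxy/Sxx = -4.375/296.75 = -0.014743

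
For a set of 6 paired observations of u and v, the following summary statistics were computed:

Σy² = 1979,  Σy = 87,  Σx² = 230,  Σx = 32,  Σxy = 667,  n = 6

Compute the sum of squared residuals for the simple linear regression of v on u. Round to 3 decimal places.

Sxx = Σx² − (Σx)²/n = 230 − 170.666667 = 59.333333
Sxy = Σxy − (Σx)(Σy)/n = 667 − 464 = 203
Syy = Σy² − (Σy)²/n = 1979 − 1261.5 = 717.5
b = Sxy/Sxx = 203/59.333333 = 3.421348
SSE = Syy − b·Sxy = 717.5 − 3.421348·203 = 22.966292

22.966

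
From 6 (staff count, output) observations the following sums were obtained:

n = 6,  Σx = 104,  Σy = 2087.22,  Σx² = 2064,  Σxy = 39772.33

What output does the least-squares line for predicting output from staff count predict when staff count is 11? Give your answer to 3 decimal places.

Sxx = Σx² − (Σx)²/n = 2064 − 1802.666667 = 261.333333
Sxy = Σxy − (Σx)(Σy)/n = 39772.33 − 36178.48 = 3593.85
b = Sxy/Sxx = 3593.85/261.333333 = 13.751977
a = ȳ − b·x̄ = 347.87 − 13.751977·17.333333 = 109.502398
ŷ(11) = a + b·11 = 109.502398 + 13.751977·11 = 260.774145

260.774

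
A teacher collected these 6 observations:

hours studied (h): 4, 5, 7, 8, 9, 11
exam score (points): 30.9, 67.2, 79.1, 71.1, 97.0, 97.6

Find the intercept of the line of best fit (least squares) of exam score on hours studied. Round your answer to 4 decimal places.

12.0480

n = 6, Σx = 44, Σy = 442.9, Σxy = 3528.7, Σx² = 356
Sxx = Σx² − (Σx)²/n = 356 − 322.666667 = 33.333333
Sxy = Σxy − (Σx)(Σy)/n = 3528.7 − 3247.933333 = 280.766667
b = Sxy/Sxx = 280.766667/33.333333 = 8.423
a = ȳ − b·x̄ = 73.816667 − 8.423·7.333333 = 12.048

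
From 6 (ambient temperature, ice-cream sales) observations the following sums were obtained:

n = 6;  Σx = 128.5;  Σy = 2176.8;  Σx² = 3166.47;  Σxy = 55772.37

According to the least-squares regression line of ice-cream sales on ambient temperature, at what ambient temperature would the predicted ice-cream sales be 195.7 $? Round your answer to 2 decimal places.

Sxx = Σx² − (Σx)²/n = 3166.47 − 2752.041667 = 414.428333
Sxy = Σxy − (Σx)(Σy)/n = 55772.37 − 46619.8 = 9152.57
b = Sxy/Sxx = 9152.57/414.428333 = 22.084808
a = ȳ − b·x̄ = 362.8 − 22.084808·21.416667 = -110.182962
Set a + b·x = 195.7: x = (195.7 − (-110.182962)) / 22.084808 = 13.850379

13.85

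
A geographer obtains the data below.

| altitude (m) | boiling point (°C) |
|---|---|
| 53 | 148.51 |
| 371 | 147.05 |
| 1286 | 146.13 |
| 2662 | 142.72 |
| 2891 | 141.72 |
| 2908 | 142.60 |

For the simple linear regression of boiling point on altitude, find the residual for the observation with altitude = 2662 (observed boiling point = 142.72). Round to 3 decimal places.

-0.012

n = 6, Σx = 10171, Σy = 868.73, Σxy = 1454663.72, Σx² = 25694835
Sxx = Σx² − (Σx)²/n = 25694835 − 17241540.166667 = 8453294.833333
Sxy = Σxy − (Σx)(Σy)/n = 1454663.72 − 1472642.138333 = -17978.418333
b = Sxy/Sxx = -17978.418333/8453294.833333 = -0.002127
a = ȳ − b·x̄ = 144.788333 − (-0.002127)·1695.166667 = 148.393604
ŷ(2662) = 148.393604 + (-0.002127)·2662 = 142.732078
residual = y − ŷ = 142.72 − 142.732078 = -0.012078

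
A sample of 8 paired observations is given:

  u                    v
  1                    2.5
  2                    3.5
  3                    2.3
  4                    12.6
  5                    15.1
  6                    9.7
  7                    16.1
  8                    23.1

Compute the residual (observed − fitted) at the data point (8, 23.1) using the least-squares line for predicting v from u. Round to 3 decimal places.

n = 8, Σx = 36, Σy = 84.9, Σxy = 498, Σx² = 204
Sxx = Σx² − (Σx)²/n = 204 − 162 = 42
Sxy = Σxy − (Σx)(Σy)/n = 498 − 382.05 = 115.95
b = Sxy/Sxx = 115.95/42 = 2.760714
a = ȳ − b·x̄ = 10.6125 − 2.760714·4.5 = -1.810714
ŷ(8) = -1.810714 + 2.760714·8 = 20.275
residual = y − ŷ = 23.1 − 20.275 = 2.825

2.825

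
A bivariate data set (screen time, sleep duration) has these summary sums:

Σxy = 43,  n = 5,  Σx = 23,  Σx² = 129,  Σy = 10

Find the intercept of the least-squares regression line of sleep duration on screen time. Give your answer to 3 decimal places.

Sxx = Σx² − (Σx)²/n = 129 − 105.8 = 23.2
Sxy = Σxy − (Σx)(Σy)/n = 43 − 46 = -3
b = Sxy/Sxx = -3/23.2 = -0.129310
a = ȳ − b·x̄ = 2 − (-0.129310)·4.6 = 2.594828

2.595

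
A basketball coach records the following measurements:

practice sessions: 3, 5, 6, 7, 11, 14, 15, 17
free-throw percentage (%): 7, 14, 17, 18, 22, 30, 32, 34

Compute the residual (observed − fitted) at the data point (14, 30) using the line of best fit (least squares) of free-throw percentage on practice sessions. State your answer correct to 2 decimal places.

0.57

n = 8, Σx = 78, Σy = 174, Σxy = 2039, Σx² = 950
Sxx = Σx² − (Σx)²/n = 950 − 760.5 = 189.5
Sxy = Σxy − (Σx)(Σy)/n = 2039 − 1696.5 = 342.5
b = Sxy/Sxx = 342.5/189.5 = 1.807388
a = ȳ − b·x̄ = 21.75 − 1.807388·9.75 = 4.127968
ŷ(14) = 4.127968 + 1.807388·14 = 29.431398
residual = y − ŷ = 30 − 29.431398 = 0.568602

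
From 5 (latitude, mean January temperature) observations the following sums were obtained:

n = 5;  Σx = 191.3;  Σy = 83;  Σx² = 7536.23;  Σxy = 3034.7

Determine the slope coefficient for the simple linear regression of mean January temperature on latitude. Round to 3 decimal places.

Sxx = Σx² − (Σx)²/n = 7536.23 − 7319.138 = 217.092
Sxy = Σxy − (Σx)(Σy)/n = 3034.7 − 3175.58 = -140.88
b = Sxy/Sxx = -140.88/217.092 = -0.648941

-0.649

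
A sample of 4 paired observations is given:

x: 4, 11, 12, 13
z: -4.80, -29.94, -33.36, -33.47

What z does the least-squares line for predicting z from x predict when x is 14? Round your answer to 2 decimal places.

n = 4, Σx = 40, Σy = -101.57, Σxy = -1183.97, Σx² = 450
Sxx = Σx² − (Σx)²/n = 450 − 400 = 50
Sxy = Σxy − (Σx)(Σy)/n = -1183.97 − (-1015.7) = -168.27
b = Sxy/Sxx = -168.27/50 = -3.3654
a = ȳ − b·x̄ = -25.3925 − (-3.3654)·10 = 8.2615
ŷ(14) = a + b·14 = 8.2615 + (-3.3654)·14 = -38.8541

-38.85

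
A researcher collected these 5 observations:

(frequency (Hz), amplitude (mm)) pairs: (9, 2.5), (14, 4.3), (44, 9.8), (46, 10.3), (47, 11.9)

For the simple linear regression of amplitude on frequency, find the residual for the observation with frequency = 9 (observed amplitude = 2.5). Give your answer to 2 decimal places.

n = 5, Σx = 160, Σy = 38.8, Σxy = 1547, Σx² = 6538
Sxx = Σx² − (Σx)²/n = 6538 − 5120 = 1418
Sxy = Σxy − (Σx)(Σy)/n = 1547 − 1241.6 = 305.4
b = Sxy/Sxx = 305.4/1418 = 0.215374
a = ȳ − b·x̄ = 7.76 − 0.215374·32 = 0.868039
ŷ(9) = 0.868039 + 0.215374·9 = 2.806403
residual = y − ŷ = 2.5 − 2.806403 = -0.306403

-0.31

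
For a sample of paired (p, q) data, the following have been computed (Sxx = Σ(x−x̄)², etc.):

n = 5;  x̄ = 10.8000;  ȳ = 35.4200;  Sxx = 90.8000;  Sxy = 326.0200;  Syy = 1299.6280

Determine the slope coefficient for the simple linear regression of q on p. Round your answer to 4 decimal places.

3.5905

b = Sxy/Sxx = 326.02/90.8 = 3.590529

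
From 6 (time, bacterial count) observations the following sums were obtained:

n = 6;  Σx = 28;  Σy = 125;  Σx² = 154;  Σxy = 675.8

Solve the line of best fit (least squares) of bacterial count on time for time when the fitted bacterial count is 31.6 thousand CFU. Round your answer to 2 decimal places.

7.38

Sxx = Σx² − (Σx)²/n = 154 − 130.666667 = 23.333333
Sxy = Σxy − (Σx)(Σy)/n = 675.8 − 583.333333 = 92.466667
b = Sxy/Sxx = 92.466667/23.333333 = 3.962857
a = ȳ − b·x̄ = 20.833333 − 3.962857·4.666667 = 2.34
Set a + b·x = 31.6: x = (31.6 − 2.34) / 3.962857 = 7.383562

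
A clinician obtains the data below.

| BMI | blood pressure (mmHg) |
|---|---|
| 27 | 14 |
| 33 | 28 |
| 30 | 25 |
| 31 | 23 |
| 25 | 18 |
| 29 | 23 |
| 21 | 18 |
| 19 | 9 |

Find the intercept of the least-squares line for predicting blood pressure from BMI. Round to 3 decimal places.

n = 8, Σx = 215, Σy = 158, Σxy = 4431, Σx² = 5947
Sxx = Σx² − (Σx)²/n = 5947 − 5778.125 = 168.875
Sxy = Σxy − (Σx)(Σy)/n = 4431 − 4246.25 = 184.75
b = Sxy/Sxx = 184.75/168.875 = 1.094004
a = ȳ − b·x̄ = 19.75 − 1.094004·26.875 = -9.651369

-9.651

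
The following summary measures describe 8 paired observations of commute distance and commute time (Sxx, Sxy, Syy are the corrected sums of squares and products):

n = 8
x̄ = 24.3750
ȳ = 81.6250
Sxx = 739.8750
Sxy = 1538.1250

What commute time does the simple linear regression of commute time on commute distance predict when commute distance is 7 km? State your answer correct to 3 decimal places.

b = Sxy/Sxx = 1538.125/739.875 = 2.078898
a = ȳ − b·x̄ = 81.625 − 2.078898·24.375 = 30.951850
ŷ(7) = a + b·7 = 30.951850 + 2.078898·7 = 45.504139

45.504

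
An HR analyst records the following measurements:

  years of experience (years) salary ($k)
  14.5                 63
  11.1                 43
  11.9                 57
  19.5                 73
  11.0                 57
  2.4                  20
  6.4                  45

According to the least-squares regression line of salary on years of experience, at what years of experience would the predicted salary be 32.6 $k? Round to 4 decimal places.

n = 7, Σx = 76.8, Σy = 358, Σxy = 4455.6, Σx² = 1023.04
Sxx = Σx² − (Σx)²/n = 1023.04 − 842.605714 = 180.434286
Sxy = Σxy − (Σx)(Σy)/n = 4455.6 − 3927.771429 = 527.828571
b = Sxy/Sxx = 527.828571/180.434286 = 2.925323
a = ȳ − b·x̄ = 51.142857 − 2.925323·10.971429 = 19.047884
Set a + b·x = 32.6: x = (32.6 − 19.047884) / 2.925323 = 4.632690

4.6327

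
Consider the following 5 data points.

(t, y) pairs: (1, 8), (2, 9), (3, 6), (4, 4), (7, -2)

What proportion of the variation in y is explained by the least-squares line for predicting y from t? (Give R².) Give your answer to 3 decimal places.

n = 5, Σx = 17, Σy = 25, Σxy = 46, Σx² = 79, Σy² = 201
Sxx = Σx² − (Σx)²/n = 79 − 57.8 = 21.2
Sxy = Σxy − (Σx)(Σy)/n = 46 − 85 = -39
Syy = Σy² − (Σy)²/n = 201 − 125 = 76
R² = Sxy²/(Sxx·Syy) = (-39)²/(21.2·76) = 0.944017

0.944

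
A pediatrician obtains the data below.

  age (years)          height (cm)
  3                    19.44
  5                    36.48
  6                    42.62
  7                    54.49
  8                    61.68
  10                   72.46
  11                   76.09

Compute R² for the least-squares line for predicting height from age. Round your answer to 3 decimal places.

0.981

n = 7, Σx = 50, Σy = 363.26, Σxy = 2932.9, Σx² = 404, Σy² = 21338.8906
Sxx = Σx² − (Σx)²/n = 404 − 357.142857 = 46.857143
Sxy = Σxy − (Σx)(Σy)/n = 2932.9 − 2594.714286 = 338.185714
Syy = Σy² − (Σy)²/n = 21338.8906 − 18851.118229 = 2487.772371
R² = Sxy²/(Sxx·Syy) = (338.185714)²/(46.857143·2487.772371) = 0.981124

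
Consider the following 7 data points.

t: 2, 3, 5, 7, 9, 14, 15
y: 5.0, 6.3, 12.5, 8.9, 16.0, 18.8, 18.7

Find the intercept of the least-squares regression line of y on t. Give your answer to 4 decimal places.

n = 7, Σx = 55, Σy = 86.2, Σxy = 841.4, Σx² = 589
Sxx = Σx² − (Σx)²/n = 589 − 432.142857 = 156.857143
Sxy = Σxy − (Σx)(Σy)/n = 841.4 − 677.285714 = 164.114286
b = Sxy/Sxx = 164.114286/156.857143 = 1.046266
a = ȳ − b·x̄ = 12.314286 − 1.046266·7.857143 = 4.093625

4.0936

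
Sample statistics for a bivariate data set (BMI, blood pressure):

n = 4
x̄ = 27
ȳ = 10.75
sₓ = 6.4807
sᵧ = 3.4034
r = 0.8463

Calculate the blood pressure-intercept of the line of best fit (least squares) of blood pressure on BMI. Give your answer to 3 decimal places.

-1.250

b = r · sᵧ/sₓ = 0.8463 · 3.4034/6.4807 = 0.444442
a = ȳ − b·x̄ = 10.75 − 0.444442·27 = -1.249943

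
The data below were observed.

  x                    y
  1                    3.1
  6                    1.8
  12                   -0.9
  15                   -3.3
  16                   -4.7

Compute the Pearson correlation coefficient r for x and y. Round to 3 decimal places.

n = 5, Σx = 50, Σy = -4, Σxy = -121.6, Σx² = 662, Σy² = 46.64
Sxx = Σx² − (Σx)²/n = 662 − 500 = 162
Sxy = Σxy − (Σx)(Σy)/n = -121.6 − (-40) = -81.6
Syy = Σy² − (Σy)²/n = 46.64 − 3.2 = 43.44
r = Sxy/√(Sxx·Syy) = -81.6/√(7037.28) = -81.6/83.888497 = -0.972720

-0.973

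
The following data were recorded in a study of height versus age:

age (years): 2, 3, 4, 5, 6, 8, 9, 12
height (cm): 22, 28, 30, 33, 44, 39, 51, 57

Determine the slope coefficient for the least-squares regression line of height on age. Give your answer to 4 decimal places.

3.4231

n = 8, Σx = 49, Σy = 304, Σxy = 2132, Σx² = 379
Sxx = Σx² − (Σx)²/n = 379 − 300.125 = 78.875
Sxy = Σxy − (Σx)(Σy)/n = 2132 − 1862 = 270
b = Sxy/Sxx = 270/78.875 = 3.423138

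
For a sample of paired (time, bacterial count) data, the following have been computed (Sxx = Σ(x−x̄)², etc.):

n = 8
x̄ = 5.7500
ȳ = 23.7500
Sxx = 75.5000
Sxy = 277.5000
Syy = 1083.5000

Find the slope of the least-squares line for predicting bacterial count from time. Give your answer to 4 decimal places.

3.6755

b = Sxy/Sxx = 277.5/75.5 = 3.675497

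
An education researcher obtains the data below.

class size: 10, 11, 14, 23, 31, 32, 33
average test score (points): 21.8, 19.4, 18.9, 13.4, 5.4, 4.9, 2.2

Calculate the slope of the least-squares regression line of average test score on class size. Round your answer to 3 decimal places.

n = 7, Σx = 154, Σy = 86, Σxy = 1401, Σx² = 4020
Sxx = Σx² − (Σx)²/n = 4020 − 3388 = 632
Sxy = Σxy − (Σx)(Σy)/n = 1401 − 1892 = -491
b = Sxy/Sxx = -491/632 = -0.776899

-0.777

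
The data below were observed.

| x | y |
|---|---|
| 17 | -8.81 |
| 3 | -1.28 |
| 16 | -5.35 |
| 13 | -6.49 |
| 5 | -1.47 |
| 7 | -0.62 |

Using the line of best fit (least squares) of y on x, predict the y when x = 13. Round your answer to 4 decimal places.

n = 6, Σx = 61, Σy = -24.02, Σxy = -335.27, Σx² = 797
Sxx = Σx² − (Σx)²/n = 797 − 620.166667 = 176.833333
Sxy = Σxy − (Σx)(Σy)/n = -335.27 − (-244.203333) = -91.066667
b = Sxy/Sxx = -91.066667/176.833333 = -0.514986
a = ȳ − b·x̄ = -4.003333 − (-0.514986)·10.166667 = 1.232356
ŷ(13) = a + b·13 = 1.232356 + (-0.514986)·13 = -5.462460

-5.4625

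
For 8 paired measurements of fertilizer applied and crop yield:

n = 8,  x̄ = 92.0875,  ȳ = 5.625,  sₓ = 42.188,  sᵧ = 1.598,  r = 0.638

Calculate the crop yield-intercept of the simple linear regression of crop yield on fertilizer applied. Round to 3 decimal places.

3.400

b = r · sᵧ/sₓ = 0.638 · 1.598/42.188 = 0.024166
a = ȳ − b·x̄ = 5.625 − 0.024166·92.0875 = 3.399594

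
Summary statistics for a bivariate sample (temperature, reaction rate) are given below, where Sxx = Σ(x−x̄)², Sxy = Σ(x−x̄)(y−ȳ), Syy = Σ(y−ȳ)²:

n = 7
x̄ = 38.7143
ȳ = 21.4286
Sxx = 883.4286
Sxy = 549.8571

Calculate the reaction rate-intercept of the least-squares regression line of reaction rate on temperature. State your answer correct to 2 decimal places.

-2.67

b = Sxy/Sxx = 549.8571/883.4286 = 0.622413
a = ȳ − b·x̄ = 21.4286 − 0.622413·38.7143 = -2.667668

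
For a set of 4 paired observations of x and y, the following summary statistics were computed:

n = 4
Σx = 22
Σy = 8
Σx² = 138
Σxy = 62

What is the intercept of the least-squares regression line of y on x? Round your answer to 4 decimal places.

Sxx = Σx² − (Σx)²/n = 138 − 121 = 17
Sxy = Σxy − (Σx)(Σy)/n = 62 − 44 = 18
b = Sxy/Sxx = 18/17 = 1.058824
a = ȳ − b·x̄ = 2 − 1.058824·5.5 = -3.823529

-3.8235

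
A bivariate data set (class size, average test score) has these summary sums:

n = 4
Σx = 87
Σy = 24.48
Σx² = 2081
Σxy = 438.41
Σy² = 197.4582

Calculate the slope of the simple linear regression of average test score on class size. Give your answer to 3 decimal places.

Sxx = Σx² − (Σx)²/n = 2081 − 1892.25 = 188.75
Sxy = Σxy − (Σx)(Σy)/n = 438.41 − 532.44 = -94.03
b = Sxy/Sxx = -94.03/188.75 = -0.498172

-0.498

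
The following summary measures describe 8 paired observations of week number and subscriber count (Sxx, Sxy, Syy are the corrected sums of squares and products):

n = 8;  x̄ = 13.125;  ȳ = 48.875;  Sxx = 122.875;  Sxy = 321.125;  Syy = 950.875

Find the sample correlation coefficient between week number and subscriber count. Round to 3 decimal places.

0.939

r = Sxy/√(Sxx·Syy) = 321.125/√(116838.765625) = 321.125/341.816860 = 0.939465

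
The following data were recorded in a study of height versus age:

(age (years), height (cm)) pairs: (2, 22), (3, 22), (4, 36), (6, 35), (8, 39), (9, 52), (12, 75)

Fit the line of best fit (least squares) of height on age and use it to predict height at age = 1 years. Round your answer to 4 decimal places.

14.3579

n = 7, Σx = 44, Σy = 281, Σxy = 2144, Σx² = 354
Sxx = Σx² − (Σx)²/n = 354 − 276.571429 = 77.428571
Sxy = Σxy − (Σx)(Σy)/n = 2144 − 1766.285714 = 377.714286
b = Sxy/Sxx = 377.714286/77.428571 = 4.878229
a = ȳ − b·x̄ = 40.142857 − 4.878229·6.285714 = 9.479705
ŷ(1) = a + b·1 = 9.479705 + 4.878229·1 = 14.357934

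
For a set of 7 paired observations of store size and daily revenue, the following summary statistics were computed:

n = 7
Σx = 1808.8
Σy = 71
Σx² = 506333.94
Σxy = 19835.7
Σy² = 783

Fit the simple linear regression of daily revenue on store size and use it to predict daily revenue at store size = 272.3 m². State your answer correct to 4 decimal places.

Sxx = Σx² − (Σx)²/n = 506333.94 − 467393.92 = 38940.02
Sxy = Σxy − (Σx)(Σy)/n = 19835.7 − 18346.4 = 1489.3
b = Sxy/Sxx = 1489.3/38940.02 = 0.038246
a = ȳ − b·x̄ = 10.142857 − 0.038246·258.4 = 0.260091
ŷ(272.3) = a + b·272.3 = 0.260091 + 0.038246·272.3 = 10.674477

10.6745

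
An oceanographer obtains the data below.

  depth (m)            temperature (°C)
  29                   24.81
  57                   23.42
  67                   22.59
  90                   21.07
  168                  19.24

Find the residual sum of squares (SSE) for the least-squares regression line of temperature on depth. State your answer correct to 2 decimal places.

1.21

n = 5, Σx = 411, Σy = 111.13, Σxy = 8696.58, Σx² = 44903, Σy² = 2488.4631
Sxx = Σx² − (Σx)²/n = 44903 − 33784.2 = 11118.8
Sxy = Σxy − (Σx)(Σy)/n = 8696.58 − 9134.886 = -438.306
Syy = Σy² − (Σy)²/n = 2488.4631 − 2469.97538 = 18.48772
b = Sxy/Sxx = -438.306/11118.8 = -0.039420
SSE = Syy − b·Sxy = 18.48772 − (-0.039420)·(-438.306) = 1.209583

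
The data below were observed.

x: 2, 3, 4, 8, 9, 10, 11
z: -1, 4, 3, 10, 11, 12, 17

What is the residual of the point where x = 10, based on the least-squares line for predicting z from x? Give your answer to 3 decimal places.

n = 7, Σx = 47, Σy = 56, Σxy = 508, Σx² = 395
Sxx = Σx² − (Σx)²/n = 395 − 315.571429 = 79.428571
Sxy = Σxy − (Σx)(Σy)/n = 508 − 376 = 132
b = Sxy/Sxx = 132/79.428571 = 1.661871
a = ȳ − b·x̄ = 8 − 1.661871·6.714286 = -3.158273
ŷ(10) = -3.158273 + 1.661871·10 = 13.460432
residual = y − ŷ = 12 − 13.460432 = -1.460432

-1.460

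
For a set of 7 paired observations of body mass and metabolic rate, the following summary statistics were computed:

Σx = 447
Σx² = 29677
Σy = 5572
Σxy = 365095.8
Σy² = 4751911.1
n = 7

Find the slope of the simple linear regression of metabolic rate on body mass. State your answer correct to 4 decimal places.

8.1950

Sxx = Σx² − (Σx)²/n = 29677 − 28544.142857 = 1132.857143
Sxy = Σxy − (Σx)(Σy)/n = 365095.8 − 355812 = 9283.8
b = Sxy/Sxx = 9283.8/1132.857143 = 8.195032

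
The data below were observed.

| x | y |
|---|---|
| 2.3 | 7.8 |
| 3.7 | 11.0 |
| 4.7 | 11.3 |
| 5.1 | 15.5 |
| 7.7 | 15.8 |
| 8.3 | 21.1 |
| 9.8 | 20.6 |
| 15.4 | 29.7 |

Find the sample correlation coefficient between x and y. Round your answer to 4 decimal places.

0.9744

n = 8, Σx = 57, Σy = 132.8, Σxy = 1146.85, Σx² = 528.46, Σy² = 2551.08
Sxx = Σx² − (Σx)²/n = 528.46 − 406.125 = 122.335
Sxy = Σxy − (Σx)(Σy)/n = 1146.85 − 946.2 = 200.65
Syy = Σy² − (Σy)²/n = 2551.08 − 2204.48 = 346.6
r = Sxy/√(Sxx·Syy) = 200.65/√(42401.311) = 200.65/205.915786 = 0.974427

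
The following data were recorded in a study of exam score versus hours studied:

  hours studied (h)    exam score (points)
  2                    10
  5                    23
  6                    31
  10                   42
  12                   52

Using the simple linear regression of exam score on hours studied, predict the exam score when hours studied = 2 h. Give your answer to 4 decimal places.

11.3656

n = 5, Σx = 35, Σy = 158, Σxy = 1365, Σx² = 309
Sxx = Σx² − (Σx)²/n = 309 − 245 = 64
Sxy = Σxy − (Σx)(Σy)/n = 1365 − 1106 = 259
b = Sxy/Sxx = 259/64 = 4.046875
a = ȳ − b·x̄ = 31.6 − 4.046875·7 = 3.271875
ŷ(2) = a + b·2 = 3.271875 + 4.046875·2 = 11.365625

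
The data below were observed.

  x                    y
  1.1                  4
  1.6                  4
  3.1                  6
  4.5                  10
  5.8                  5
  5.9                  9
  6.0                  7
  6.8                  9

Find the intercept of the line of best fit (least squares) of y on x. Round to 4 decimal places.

3.4750

n = 8, Σx = 34.8, Σy = 54, Σxy = 259.7, Σx² = 184.32
Sxx = Σx² − (Σx)²/n = 184.32 − 151.38 = 32.94
Sxy = Σxy − (Σx)(Σy)/n = 259.7 − 234.9 = 24.8
b = Sxy/Sxx = 24.8/32.94 = 0.752884
a = ȳ − b·x̄ = 6.75 − 0.752884·4.35 = 3.474954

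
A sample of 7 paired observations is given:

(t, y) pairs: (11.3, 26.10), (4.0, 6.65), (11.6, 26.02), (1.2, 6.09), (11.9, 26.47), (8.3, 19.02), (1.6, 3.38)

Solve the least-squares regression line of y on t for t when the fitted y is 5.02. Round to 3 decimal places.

1.969

n = 7, Σx = 49.9, Σy = 113.73, Σxy = 1108.937, Σx² = 492.75
Sxx = Σx² − (Σx)²/n = 492.75 − 355.715714 = 137.034286
Sxy = Σxy − (Σx)(Σy)/n = 1108.937 − 810.732429 = 298.204571
b = Sxy/Sxx = 298.204571/137.034286 = 2.176131
a = ȳ − b·x̄ = 16.247143 − 2.176131·7.128571 = 0.734437
Set a + b·x = 5.02: x = (5.02 − 0.734437) / 2.176131 = 1.969350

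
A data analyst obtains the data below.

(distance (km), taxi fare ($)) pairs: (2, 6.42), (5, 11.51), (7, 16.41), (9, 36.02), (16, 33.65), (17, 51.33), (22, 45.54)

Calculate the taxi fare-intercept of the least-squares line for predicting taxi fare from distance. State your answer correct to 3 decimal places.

n = 7, Σx = 78, Σy = 200.88, Σxy = 2922.33, Σx² = 1188
Sxx = Σx² − (Σx)²/n = 1188 − 869.142857 = 318.857143
Sxy = Σxy − (Σx)(Σy)/n = 2922.33 − 2238.377143 = 683.952857
b = Sxy/Sxx = 683.952857/318.857143 = 2.145013
a = ȳ − b·x̄ = 28.697143 − 2.145013·11.142857 = 4.795565

4.796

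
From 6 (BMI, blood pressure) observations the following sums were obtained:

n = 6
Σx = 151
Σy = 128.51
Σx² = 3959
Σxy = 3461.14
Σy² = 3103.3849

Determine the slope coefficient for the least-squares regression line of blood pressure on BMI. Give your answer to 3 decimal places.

1.429

Sxx = Σx² − (Σx)²/n = 3959 − 3800.166667 = 158.833333
Sxy = Σxy − (Σx)(Σy)/n = 3461.14 − 3234.168333 = 226.971667
b = Sxy/Sxx = 226.971667/158.833333 = 1.428993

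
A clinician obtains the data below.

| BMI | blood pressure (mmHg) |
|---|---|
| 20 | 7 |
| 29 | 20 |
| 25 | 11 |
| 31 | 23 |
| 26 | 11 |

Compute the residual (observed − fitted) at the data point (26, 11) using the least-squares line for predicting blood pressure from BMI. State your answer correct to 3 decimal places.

-3.096

n = 5, Σx = 131, Σy = 72, Σxy = 1994, Σx² = 3503
Sxx = Σx² − (Σx)²/n = 3503 − 3432.2 = 70.8
Sxy = Σxy − (Σx)(Σy)/n = 1994 − 1886.4 = 107.6
b = Sxy/Sxx = 107.6/70.8 = 1.519774
a = ȳ − b·x̄ = 14.4 − 1.519774·26.2 = -25.418079
ŷ(26) = -25.418079 + 1.519774·26 = 14.096045
residual = y − ŷ = 11 − 14.096045 = -3.096045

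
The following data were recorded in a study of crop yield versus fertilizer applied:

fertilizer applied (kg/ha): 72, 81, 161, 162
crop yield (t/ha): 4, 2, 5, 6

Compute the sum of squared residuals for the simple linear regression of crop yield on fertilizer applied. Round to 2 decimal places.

3.02

n = 4, Σx = 476, Σy = 17, Σxy = 2227, Σx² = 63910, Σy² = 81
Sxx = Σx² − (Σx)²/n = 63910 − 56644 = 7266
Sxy = Σxy − (Σx)(Σy)/n = 2227 − 2023 = 204
Syy = Σy² − (Σy)²/n = 81 − 72.25 = 8.75
b = Sxy/Sxx = 204/7266 = 0.028076
SSE = Syy − b·Sxy = 8.75 − 0.028076·204 = 3.022502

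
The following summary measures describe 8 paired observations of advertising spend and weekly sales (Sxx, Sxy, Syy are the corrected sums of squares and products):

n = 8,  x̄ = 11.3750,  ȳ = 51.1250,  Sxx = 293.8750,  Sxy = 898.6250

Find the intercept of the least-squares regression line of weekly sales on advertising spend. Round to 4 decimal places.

16.3420

b = Sxy/Sxx = 898.625/293.875 = 3.057848
a = ȳ − b·x̄ = 51.125 − 3.057848·11.375 = 16.341982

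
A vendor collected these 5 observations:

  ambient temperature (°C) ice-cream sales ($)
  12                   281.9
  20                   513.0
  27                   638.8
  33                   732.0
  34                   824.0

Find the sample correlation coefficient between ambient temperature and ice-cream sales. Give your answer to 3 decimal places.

0.989

n = 5, Σx = 126, Σy = 2989.7, Σxy = 83062.4, Σx² = 3518, Σy² = 1965502.05
Sxx = Σx² − (Σx)²/n = 3518 − 3175.2 = 342.8
Sxy = Σxy − (Σx)(Σy)/n = 83062.4 − 75340.44 = 7721.96
Syy = Σy² − (Σy)²/n = 1965502.05 − 1787661.218 = 177840.832
r = Sxy/√(Sxx·Syy) = 7721.96/√(60963837.2096) = 7721.96/7807.934247 = 0.988989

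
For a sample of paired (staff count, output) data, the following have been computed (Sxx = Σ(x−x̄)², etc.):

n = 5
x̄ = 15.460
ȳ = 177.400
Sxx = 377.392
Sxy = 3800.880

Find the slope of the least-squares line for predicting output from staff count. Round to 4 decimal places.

b = Sxy/Sxx = 3800.88/377.392 = 10.071438

10.0714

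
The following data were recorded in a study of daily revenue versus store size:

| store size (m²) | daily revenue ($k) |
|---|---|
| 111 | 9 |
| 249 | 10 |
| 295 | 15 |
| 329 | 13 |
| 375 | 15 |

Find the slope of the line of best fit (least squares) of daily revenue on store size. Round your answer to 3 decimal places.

0.024

n = 5, Σx = 1359, Σy = 62, Σxy = 17816, Σx² = 410213
Sxx = Σx² − (Σx)²/n = 410213 − 369376.2 = 40836.8
Sxy = Σxy − (Σx)(Σy)/n = 17816 − 16851.6 = 964.4
b = Sxy/Sxx = 964.4/40836.8 = 0.023616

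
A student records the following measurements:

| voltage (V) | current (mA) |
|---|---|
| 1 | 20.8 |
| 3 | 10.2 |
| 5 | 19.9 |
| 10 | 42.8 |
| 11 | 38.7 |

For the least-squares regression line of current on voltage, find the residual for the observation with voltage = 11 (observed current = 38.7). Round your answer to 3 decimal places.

-1.609

n = 5, Σx = 30, Σy = 132.4, Σxy = 1004.6, Σx² = 256
Sxx = Σx² − (Σx)²/n = 256 − 180 = 76
Sxy = Σxy − (Σx)(Σy)/n = 1004.6 − 794.4 = 210.2
b = Sxy/Sxx = 210.2/76 = 2.765789
a = ȳ − b·x̄ = 26.48 − 2.765789·6 = 9.885263
ŷ(11) = 9.885263 + 2.765789·11 = 40.308947
residual = y − ŷ = 38.7 − 40.308947 = -1.608947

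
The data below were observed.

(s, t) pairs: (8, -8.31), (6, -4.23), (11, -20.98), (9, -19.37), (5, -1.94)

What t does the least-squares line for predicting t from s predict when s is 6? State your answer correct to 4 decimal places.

n = 5, Σx = 39, Σy = -54.83, Σxy = -506.67, Σx² = 327
Sxx = Σx² − (Σx)²/n = 327 − 304.2 = 22.8
Sxy = Σxy − (Σx)(Σy)/n = -506.67 − (-427.674) = -78.996
b = Sxy/Sxx = -78.996/22.8 = -3.464737
a = ȳ − b·x̄ = -10.966 − (-3.464737)·7.8 = 16.058947
ŷ(6) = a + b·6 = 16.058947 + (-3.464737)·6 = -4.729474

-4.7295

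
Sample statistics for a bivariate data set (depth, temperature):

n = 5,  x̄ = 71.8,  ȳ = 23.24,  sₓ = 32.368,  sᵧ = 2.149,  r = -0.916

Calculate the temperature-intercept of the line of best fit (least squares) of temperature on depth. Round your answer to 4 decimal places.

b = r · sᵧ/sₓ = -0.916 · 2.149/32.368 = -0.060816
a = ȳ − b·x̄ = 23.24 − (-0.060816)·71.8 = 27.606570

27.6066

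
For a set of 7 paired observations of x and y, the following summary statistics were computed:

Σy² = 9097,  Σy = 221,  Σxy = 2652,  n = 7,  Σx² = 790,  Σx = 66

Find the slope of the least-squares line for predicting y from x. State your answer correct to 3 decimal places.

3.388

Sxx = Σx² − (Σx)²/n = 790 − 622.285714 = 167.714286
Sxy = Σxy − (Σx)(Σy)/n = 2652 − 2083.714286 = 568.285714
b = Sxy/Sxx = 568.285714/167.714286 = 3.388416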